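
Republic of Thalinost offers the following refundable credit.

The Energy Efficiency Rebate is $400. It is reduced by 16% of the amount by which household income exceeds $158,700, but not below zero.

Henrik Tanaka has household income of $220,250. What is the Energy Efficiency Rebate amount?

Energy Efficiency Rebate: 16% of the $61,550 excess over $158,700 is $9,848 ≥ base, so the credit is $0.

$0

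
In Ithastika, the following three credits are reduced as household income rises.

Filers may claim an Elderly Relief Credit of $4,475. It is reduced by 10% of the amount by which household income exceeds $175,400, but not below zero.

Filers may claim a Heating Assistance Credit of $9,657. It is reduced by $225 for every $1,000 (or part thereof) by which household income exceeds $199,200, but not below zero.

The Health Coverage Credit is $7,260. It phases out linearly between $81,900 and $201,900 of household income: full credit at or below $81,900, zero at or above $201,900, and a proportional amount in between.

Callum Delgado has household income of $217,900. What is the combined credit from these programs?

$5,607

Elderly Relief Credit: 10% of the $42,500 excess over $175,400 is $4,250; credit = $4,475 − $4,250 = $225.
Heating Assistance Credit: income exceeds $199,200 by $18,700, which is 19 full-or-partial $1,000 increments; reduction = 19 × $225 = $4,275, leaving $5,382.
Health Coverage Credit: $217,900 is at or above $201,900, so the credit is $0.
Total: $225 + $5,382 + $0 = $5,607.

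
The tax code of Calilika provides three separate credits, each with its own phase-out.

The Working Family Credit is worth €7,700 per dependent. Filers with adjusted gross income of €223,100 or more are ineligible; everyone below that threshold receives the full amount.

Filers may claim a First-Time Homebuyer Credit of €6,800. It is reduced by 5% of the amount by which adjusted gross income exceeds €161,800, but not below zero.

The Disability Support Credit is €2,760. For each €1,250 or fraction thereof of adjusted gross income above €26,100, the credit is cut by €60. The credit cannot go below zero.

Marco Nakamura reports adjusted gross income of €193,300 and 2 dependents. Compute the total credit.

€20,625

Working Family Credit: base = 2 × €7,700 = €15,400. €193,300 is below the €223,100 cutoff, so the full €15,400 applies.
First-Time Homebuyer Credit: 5% of the €31,500 excess over €161,800 is €1,575; credit = €6,800 − €1,575 = €5,225.
Disability Support Credit: income exceeds €26,100 by €167,200 → 134 increments × €60 = €8,040 ≥ base, so the credit is €0.
Total: €15,400 + €5,225 + €0 = €20,625.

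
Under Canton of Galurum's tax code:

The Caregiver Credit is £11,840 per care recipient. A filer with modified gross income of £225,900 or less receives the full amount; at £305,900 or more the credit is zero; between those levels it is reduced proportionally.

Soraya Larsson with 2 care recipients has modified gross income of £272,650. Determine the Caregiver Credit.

Caregiver Credit: base = 2 × £11,840 = £23,680. £272,650 is £46,750 into a £80,000 phase-out range, leaving 33,250/80,000 of the credit: £23,680 × 33,250/80,000 = £9,842.

£9,842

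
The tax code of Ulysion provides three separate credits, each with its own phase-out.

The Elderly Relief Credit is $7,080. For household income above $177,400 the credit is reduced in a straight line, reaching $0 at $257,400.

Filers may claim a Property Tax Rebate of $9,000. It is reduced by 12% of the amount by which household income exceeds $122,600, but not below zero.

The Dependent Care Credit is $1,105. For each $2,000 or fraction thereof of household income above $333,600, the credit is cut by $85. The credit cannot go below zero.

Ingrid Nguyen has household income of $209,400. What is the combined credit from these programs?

Elderly Relief Credit: $209,400 is $32,000 into a $80,000 phase-out range, leaving 48,000/80,000 of the credit: $7,080 × 48,000/80,000 = $4,248.
Property Tax Rebate: 12% of the $86,800 excess over $122,600 is $10,416 ≥ base, so the credit is $0.
Dependent Care Credit: $209,400 is at or below the $333,600 threshold, so the full $1,105 applies.
Total: $4,248 + $0 + $1,105 = $5,353.

$5,353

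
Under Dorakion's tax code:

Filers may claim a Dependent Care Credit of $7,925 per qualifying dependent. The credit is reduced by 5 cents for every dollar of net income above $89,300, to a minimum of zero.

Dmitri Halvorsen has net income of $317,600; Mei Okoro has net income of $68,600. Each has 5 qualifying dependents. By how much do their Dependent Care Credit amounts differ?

Dmitri ($317,600): Dependent Care Credit: base = 5 × $7,925 = $39,625. 5% of the $228,300 excess over $89,300 is $11,415; credit = $39,625 − $11,415 = $28,210.
Mei ($68,600): Dependent Care Credit: base = 5 × $7,925 = $39,625. $68,600 is at or below the $89,300 threshold, so the full $39,625 applies.
Difference: |$28,210 − $39,625| = $11,415.

$11,415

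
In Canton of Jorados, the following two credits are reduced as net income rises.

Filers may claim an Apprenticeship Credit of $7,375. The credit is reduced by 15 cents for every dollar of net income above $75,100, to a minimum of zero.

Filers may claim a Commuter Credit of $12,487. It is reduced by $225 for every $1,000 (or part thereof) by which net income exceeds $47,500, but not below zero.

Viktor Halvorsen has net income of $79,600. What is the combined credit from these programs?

Apprenticeship Credit: 15% of the $4,500 excess over $75,100 is $675; credit = $7,375 − $675 = $6,700.
Commuter Credit: income exceeds $47,500 by $32,100, which is 33 full-or-partial $1,000 increments; reduction = 33 × $225 = $7,425, leaving $5,062.
Total: $6,700 + $5,062 = $11,762.

$11,762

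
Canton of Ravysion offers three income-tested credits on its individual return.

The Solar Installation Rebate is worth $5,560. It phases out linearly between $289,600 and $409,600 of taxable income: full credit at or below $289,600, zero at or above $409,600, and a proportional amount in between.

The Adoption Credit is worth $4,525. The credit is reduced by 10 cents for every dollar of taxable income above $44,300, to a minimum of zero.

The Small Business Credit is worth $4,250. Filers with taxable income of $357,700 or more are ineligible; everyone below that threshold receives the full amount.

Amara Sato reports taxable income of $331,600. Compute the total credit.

$7,864

Solar Installation Rebate: $331,600 is $42,000 into a $120,000 phase-out range, leaving 78,000/120,000 of the credit: $5,560 × 78,000/120,000 = $3,614.
Adoption Credit: 10% of the $287,300 excess over $44,300 is $28,730 ≥ base, so the credit is $0.
Small Business Credit: $331,600 is below the $357,700 cutoff, so the full $4,250 applies.
Total: $3,614 + $0 + $4,250 = $7,864.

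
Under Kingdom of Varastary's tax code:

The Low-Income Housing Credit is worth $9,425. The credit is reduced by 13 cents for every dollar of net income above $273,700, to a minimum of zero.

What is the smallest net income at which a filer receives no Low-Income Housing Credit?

$346,200

The credit falls by 13% of each dollar above $273,700, so it reaches zero when the excess is $9,425 / 13% = $72,500: income = $273,700 + $72,500 = $346,200.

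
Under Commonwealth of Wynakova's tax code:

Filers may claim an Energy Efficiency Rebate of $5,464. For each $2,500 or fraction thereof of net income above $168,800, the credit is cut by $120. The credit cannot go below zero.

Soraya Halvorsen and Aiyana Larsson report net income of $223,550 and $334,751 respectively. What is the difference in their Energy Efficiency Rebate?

Soraya ($223,550): Energy Efficiency Rebate: income exceeds $168,800 by $54,750, which is 22 full-or-partial $2,500 increments; reduction = 22 × $120 = $2,640, leaving $2,824.
Aiyana ($334,751): Energy Efficiency Rebate: income exceeds $168,800 by $165,951 → 67 increments × $120 = $8,040 ≥ base, so the credit is $0.
Difference: |$2,824 − $0| = $2,824.

$2,824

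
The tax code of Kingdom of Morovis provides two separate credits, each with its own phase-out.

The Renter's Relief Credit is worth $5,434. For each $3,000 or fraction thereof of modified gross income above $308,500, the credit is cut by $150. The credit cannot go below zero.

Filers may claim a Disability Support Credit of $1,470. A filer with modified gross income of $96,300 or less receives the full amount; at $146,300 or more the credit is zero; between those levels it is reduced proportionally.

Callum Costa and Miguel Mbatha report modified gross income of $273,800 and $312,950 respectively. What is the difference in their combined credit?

Callum ($273,800): Renter's Relief Credit: $273,800 is at or below the $308,500 threshold, so the full $5,434 applies. Disability Support Credit: $273,800 is at or above $146,300, so the credit is $0. total $5,434 + $0 = $5,434
Miguel ($312,950): Renter's Relief Credit: income exceeds $308,500 by $4,450, which is 2 full-or-partial $3,000 increments; reduction = 2 × $150 = $300, leaving $5,134. Disability Support Credit: $312,950 is at or above $146,300, so the credit is $0. total $5,134 + $0 = $5,134
Difference: |$5,434 − $5,134| = $300.

$300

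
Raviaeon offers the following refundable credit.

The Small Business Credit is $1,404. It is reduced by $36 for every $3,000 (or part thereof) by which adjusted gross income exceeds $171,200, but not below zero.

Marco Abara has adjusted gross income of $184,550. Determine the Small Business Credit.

$1,224

Small Business Credit: income exceeds $171,200 by $13,350, which is 5 full-or-partial $3,000 increments; reduction = 5 × $36 = $180, leaving $1,224.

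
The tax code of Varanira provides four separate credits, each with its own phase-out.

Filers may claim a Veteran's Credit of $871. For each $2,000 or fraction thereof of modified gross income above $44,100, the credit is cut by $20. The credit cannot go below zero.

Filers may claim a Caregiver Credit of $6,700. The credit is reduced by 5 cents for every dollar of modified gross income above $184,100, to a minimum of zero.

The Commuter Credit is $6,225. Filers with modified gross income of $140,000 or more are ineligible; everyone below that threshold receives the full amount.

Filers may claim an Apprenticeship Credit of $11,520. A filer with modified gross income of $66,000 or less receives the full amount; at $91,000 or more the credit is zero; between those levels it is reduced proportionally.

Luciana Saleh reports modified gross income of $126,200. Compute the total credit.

Veteran's Credit: income exceeds $44,100 by $82,100, which is 42 full-or-partial $2,000 increments; reduction = 42 × $20 = $840, leaving $31.
Caregiver Credit: $126,200 is at or below the $184,100 threshold, so the full $6,700 applies.
Commuter Credit: $126,200 is below the $140,000 cutoff, so the full $6,225 applies.
Apprenticeship Credit: $126,200 is at or above $91,000, so the credit is $0.
Total: $31 + $6,700 + $6,225 + $0 = $12,956.

$12,956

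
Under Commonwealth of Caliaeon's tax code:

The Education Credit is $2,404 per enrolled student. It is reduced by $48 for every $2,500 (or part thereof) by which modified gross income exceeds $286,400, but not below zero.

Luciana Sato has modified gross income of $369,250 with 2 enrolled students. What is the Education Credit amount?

$3,176

Education Credit: base = 2 × $2,404 = $4,808. income exceeds $286,400 by $82,850, which is 34 full-or-partial $2,500 increments; reduction = 34 × $48 = $1,632, leaving $3,176.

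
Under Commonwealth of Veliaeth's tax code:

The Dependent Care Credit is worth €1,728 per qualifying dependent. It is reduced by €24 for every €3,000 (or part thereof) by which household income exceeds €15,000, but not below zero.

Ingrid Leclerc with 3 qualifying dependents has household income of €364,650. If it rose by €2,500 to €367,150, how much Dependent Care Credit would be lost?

At €364,650 — base = 3 × €1,728 = €5,184. income exceeds €15,000 by €349,650, which is 117 full-or-partial €3,000 increments; reduction = 117 × €24 = €2,808, leaving €2,376.
At €367,150 — base = 3 × €1,728 = €5,184. income exceeds €15,000 by €352,150, which is 118 full-or-partial €3,000 increments; reduction = 118 × €24 = €2,832, leaving €2,352.
Lost: €2,376 − €2,352 = €24.

€24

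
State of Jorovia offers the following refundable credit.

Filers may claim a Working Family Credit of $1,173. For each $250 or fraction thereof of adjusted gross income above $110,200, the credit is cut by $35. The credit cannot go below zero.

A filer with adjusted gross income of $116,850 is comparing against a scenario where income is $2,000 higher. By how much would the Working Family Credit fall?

At $116,850 — income exceeds $110,200 by $6,650, which is 27 full-or-partial $250 increments; reduction = 27 × $35 = $945, leaving $228.
At $118,850 — income exceeds $110,200 by $8,650 → 35 increments × $35 = $1,225 ≥ base, so the credit is $0.
Lost: $228 − $0 = $228.

$228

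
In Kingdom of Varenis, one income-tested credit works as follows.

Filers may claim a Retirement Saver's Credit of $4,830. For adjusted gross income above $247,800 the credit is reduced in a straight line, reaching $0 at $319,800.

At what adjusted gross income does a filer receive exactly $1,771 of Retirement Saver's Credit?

$1,771 is 1,771/4,830 of the full $4,830, so 3,059/4,830 of the $72,000 range has been used: income = $247,800 + $72,000 × 3,059/4,830 = $293,400.

$293,400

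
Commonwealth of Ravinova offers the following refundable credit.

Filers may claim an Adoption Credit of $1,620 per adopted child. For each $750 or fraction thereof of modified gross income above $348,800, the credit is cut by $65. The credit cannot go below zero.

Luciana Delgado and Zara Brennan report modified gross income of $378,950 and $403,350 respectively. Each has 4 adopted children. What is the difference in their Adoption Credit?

Luciana ($378,950): Adoption Credit: base = 4 × $1,620 = $6,480. income exceeds $348,800 by $30,150, which is 41 full-or-partial $750 increments; reduction = 41 × $65 = $2,665, leaving $3,815.
Zara ($403,350): Adoption Credit: base = 4 × $1,620 = $6,480. income exceeds $348,800 by $54,550, which is 73 full-or-partial $750 increments; reduction = 73 × $65 = $4,745, leaving $1,735.
Difference: |$3,815 − $1,735| = $2,080.

$2,080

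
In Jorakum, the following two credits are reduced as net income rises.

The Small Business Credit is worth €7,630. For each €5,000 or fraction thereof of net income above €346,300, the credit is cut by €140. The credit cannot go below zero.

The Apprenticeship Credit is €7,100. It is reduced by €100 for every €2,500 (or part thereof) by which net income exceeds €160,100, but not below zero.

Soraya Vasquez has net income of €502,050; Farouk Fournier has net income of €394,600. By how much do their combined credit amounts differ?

€3,080

Soraya (€502,050): Small Business Credit: income exceeds €346,300 by €155,750, which is 32 full-or-partial €5,000 increments; reduction = 32 × €140 = €4,480, leaving €3,150. Apprenticeship Credit: income exceeds €160,100 by €341,950 → 137 increments × €100 = €13,700 ≥ base, so the credit is €0. total €3,150 + €0 = €3,150
Farouk (€394,600): Small Business Credit: income exceeds €346,300 by €48,300, which is 10 full-or-partial €5,000 increments; reduction = 10 × €140 = €1,400, leaving €6,230. Apprenticeship Credit: income exceeds €160,100 by €234,500 → 94 increments × €100 = €9,400 ≥ base, so the credit is €0. total €6,230 + €0 = €6,230
Difference: |€3,150 − €6,230| = €3,080.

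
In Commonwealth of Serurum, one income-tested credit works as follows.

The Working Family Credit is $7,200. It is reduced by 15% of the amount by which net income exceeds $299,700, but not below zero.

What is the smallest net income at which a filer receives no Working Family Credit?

$347,700

The credit falls by 15% of each dollar above $299,700, so it reaches zero when the excess is $7,200 / 15% = $48,000: income = $299,700 + $48,000 = $347,700.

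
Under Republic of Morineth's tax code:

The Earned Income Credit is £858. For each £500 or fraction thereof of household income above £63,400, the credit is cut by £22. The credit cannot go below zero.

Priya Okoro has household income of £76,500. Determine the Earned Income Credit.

£264

Earned Income Credit: income exceeds £63,400 by £13,100, which is 27 full-or-partial £500 increments; reduction = 27 × £22 = £594, leaving £264.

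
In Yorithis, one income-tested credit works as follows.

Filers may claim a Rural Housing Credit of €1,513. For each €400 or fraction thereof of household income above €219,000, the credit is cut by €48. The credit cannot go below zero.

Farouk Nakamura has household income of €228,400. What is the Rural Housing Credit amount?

€361

Rural Housing Credit: income exceeds €219,000 by €9,400, which is 24 full-or-partial €400 increments; reduction = 24 × €48 = €1,152, leaving €361.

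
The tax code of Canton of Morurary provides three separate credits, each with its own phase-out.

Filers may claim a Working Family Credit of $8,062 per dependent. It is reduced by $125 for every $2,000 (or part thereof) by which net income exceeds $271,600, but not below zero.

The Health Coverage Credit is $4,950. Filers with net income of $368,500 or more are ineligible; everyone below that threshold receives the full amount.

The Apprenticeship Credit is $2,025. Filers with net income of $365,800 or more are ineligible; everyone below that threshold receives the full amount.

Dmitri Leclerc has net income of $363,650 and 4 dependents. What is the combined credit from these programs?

Working Family Credit: base = 4 × $8,062 = $32,248. income exceeds $271,600 by $92,050, which is 47 full-or-partial $2,000 increments; reduction = 47 × $125 = $5,875, leaving $26,373.
Health Coverage Credit: $363,650 is below the $368,500 cutoff, so the full $4,950 applies.
Apprenticeship Credit: $363,650 is below the $365,800 cutoff, so the full $2,025 applies.
Total: $26,373 + $4,950 + $2,025 = $33,348.

$33,348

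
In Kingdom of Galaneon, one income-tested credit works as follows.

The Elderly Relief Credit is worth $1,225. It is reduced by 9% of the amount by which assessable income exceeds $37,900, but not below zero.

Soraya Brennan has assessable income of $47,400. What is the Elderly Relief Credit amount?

$370

Elderly Relief Credit: 9% of the $9,500 excess over $37,900 is $855; credit = $1,225 − $855 = $370.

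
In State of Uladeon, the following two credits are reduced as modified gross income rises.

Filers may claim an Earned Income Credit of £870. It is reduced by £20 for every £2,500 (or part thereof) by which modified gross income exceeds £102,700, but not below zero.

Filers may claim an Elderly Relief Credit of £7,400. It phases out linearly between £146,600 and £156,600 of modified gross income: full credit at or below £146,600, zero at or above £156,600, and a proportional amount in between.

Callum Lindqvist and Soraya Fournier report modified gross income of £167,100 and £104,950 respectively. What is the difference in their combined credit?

£7,900

Callum (£167,100): Earned Income Credit: income exceeds £102,700 by £64,400, which is 26 full-or-partial £2,500 increments; reduction = 26 × £20 = £520, leaving £350. Elderly Relief Credit: £167,100 is at or above £156,600, so the credit is £0. total £350 + £0 = £350
Soraya (£104,950): Earned Income Credit: income exceeds £102,700 by £2,250, which is 1 full-or-partial £2,500 increment; reduction = 1 × £20 = £20, leaving £850. Elderly Relief Credit: £104,950 is at or below the £146,600 threshold, so the full £7,400 applies. total £850 + £7,400 = £8,250
Difference: |£350 − £8,250| = £7,900.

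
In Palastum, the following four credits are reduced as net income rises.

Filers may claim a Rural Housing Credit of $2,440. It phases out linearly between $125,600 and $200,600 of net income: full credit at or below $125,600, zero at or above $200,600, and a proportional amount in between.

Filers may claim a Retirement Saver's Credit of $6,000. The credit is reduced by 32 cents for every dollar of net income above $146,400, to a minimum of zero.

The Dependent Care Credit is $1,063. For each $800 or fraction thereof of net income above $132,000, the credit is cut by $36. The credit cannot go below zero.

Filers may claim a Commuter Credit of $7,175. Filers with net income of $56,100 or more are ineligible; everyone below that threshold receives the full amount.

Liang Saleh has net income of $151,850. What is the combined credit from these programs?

Rural Housing Credit: $151,850 is $26,250 into a $75,000 phase-out range, leaving 48,750/75,000 of the credit: $2,440 × 48,750/75,000 = $1,586.
Retirement Saver's Credit: 32% of the $5,450 excess over $146,400 is $1,744; credit = $6,000 − $1,744 = $4,256.
Dependent Care Credit: income exceeds $132,000 by $19,850, which is 25 full-or-partial $800 increments; reduction = 25 × $36 = $900, leaving $163.
Commuter Credit: $151,850 meets or exceeds the $56,100 cutoff, so the credit is $0.
Total: $1,586 + $4,256 + $163 + $0 = $6,005.

$6,005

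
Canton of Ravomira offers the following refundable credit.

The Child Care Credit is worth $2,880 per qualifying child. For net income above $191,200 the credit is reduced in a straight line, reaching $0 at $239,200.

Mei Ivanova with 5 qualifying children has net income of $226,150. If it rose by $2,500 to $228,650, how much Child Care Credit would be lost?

At $226,150 — base = 5 × $2,880 = $14,400. $226,150 is $34,950 into a $48,000 phase-out range, leaving 13,050/48,000 of the credit: $14,400 × 13,050/48,000 = $3,915.
At $228,650 — base = 5 × $2,880 = $14,400. $228,650 is $37,450 into a $48,000 phase-out range, leaving 10,550/48,000 of the credit: $14,400 × 10,550/48,000 = $3,165.
Lost: $3,915 − $3,165 = $750.

$750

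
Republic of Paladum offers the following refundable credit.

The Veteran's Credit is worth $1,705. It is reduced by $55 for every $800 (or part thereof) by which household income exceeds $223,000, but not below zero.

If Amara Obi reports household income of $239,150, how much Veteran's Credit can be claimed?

Veteran's Credit: income exceeds $223,000 by $16,150, which is 21 full-or-partial $800 increments; reduction = 21 × $55 = $1,155, leaving $550.

$550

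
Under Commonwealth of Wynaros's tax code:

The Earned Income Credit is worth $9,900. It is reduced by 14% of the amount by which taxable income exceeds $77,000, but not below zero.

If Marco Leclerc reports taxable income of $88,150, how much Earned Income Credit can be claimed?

Earned Income Credit: 14% of the $11,150 excess over $77,000 is $1,561; credit = $9,900 − $1,561 = $8,339.

$8,339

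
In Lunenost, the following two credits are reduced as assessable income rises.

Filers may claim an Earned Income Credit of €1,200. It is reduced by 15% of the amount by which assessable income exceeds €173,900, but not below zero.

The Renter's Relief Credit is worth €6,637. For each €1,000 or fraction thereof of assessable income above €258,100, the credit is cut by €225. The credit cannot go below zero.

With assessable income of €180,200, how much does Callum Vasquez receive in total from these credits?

Earned Income Credit: 15% of the €6,300 excess over €173,900 is €945; credit = €1,200 − €945 = €255.
Renter's Relief Credit: €180,200 is at or below the €258,100 threshold, so the full €6,637 applies.
Total: €255 + €6,637 = €6,892.

€6,892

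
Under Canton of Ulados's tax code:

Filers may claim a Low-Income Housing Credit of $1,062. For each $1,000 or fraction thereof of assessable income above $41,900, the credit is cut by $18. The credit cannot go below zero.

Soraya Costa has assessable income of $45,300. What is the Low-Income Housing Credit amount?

$990

Low-Income Housing Credit: income exceeds $41,900 by $3,400, which is 4 full-or-partial $1,000 increments; reduction = 4 × $18 = $72, leaving $990.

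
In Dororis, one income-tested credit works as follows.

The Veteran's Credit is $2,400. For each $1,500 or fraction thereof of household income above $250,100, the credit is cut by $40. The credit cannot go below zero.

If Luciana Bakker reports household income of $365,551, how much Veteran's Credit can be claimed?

$0

Veteran's Credit: income exceeds $250,100 by $115,451 → 77 increments × $40 = $3,080 ≥ base, so the credit is $0.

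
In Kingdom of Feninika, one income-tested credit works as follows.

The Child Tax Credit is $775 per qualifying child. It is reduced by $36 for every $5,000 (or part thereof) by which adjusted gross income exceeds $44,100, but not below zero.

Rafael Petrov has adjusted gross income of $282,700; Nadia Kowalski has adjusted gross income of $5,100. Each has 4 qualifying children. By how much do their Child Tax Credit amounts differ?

Rafael ($282,700): Child Tax Credit: base = 4 × $775 = $3,100. income exceeds $44,100 by $238,600, which is 48 full-or-partial $5,000 increments; reduction = 48 × $36 = $1,728, leaving $1,372.
Nadia ($5,100): Child Tax Credit: base = 4 × $775 = $3,100. $5,100 is at or below the $44,100 threshold, so the full $3,100 applies.
Difference: |$1,372 − $3,100| = $1,728.

$1,728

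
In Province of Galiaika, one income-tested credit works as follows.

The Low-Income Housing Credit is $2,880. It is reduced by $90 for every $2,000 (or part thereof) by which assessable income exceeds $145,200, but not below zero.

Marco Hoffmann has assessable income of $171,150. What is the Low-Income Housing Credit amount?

$1,710

Low-Income Housing Credit: income exceeds $145,200 by $25,950, which is 13 full-or-partial $2,000 increments; reduction = 13 × $90 = $1,170, leaving $1,710.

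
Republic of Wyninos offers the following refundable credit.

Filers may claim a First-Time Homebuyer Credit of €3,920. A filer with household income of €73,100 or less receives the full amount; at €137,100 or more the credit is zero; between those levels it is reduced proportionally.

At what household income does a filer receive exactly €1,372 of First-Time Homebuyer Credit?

€114,700

€1,372 is 1,372/3,920 of the full €3,920, so 2,548/3,920 of the €64,000 range has been used: income = €73,100 + €64,000 × 2,548/3,920 = €114,700.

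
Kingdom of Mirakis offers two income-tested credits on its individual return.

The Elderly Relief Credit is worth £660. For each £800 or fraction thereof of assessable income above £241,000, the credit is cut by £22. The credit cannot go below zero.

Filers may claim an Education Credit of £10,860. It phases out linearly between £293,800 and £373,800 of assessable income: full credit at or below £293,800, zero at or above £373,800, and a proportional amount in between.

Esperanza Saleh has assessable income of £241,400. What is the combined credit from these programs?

Elderly Relief Credit: income exceeds £241,000 by £400, which is 1 full-or-partial £800 increment; reduction = 1 × £22 = £22, leaving £638.
Education Credit: £241,400 is at or below the £293,800 threshold, so the full £10,860 applies.
Total: £638 + £10,860 = £11,498.

£11,498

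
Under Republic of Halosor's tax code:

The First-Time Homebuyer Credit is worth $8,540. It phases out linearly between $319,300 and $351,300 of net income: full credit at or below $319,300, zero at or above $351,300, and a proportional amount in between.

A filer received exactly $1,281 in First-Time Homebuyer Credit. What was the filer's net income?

$1,281 is 1,281/8,540 of the full $8,540, so 7,259/8,540 of the $32,000 range has been used: income = $319,300 + $32,000 × 7,259/8,540 = $346,500.

$346,500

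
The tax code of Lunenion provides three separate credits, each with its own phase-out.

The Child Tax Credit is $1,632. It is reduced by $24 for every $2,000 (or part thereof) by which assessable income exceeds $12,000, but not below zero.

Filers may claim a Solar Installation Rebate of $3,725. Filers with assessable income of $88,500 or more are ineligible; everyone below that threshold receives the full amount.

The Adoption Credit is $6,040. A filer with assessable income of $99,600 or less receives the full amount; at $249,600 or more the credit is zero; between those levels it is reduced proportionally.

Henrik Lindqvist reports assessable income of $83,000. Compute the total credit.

$10,533

Child Tax Credit: income exceeds $12,000 by $71,000, which is 36 full-or-partial $2,000 increments; reduction = 36 × $24 = $864, leaving $768.
Solar Installation Rebate: $83,000 is below the $88,500 cutoff, so the full $3,725 applies.
Adoption Credit: $83,000 is at or below the $99,600 threshold, so the full $6,040 applies.
Total: $768 + $3,725 + $6,040 = $10,533.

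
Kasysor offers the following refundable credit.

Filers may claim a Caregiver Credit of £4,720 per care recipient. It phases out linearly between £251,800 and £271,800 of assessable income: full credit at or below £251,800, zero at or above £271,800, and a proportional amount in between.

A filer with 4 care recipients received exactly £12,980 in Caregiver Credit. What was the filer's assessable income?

£258,050

Full credit = 4 × £4,720 = £18,880.
£12,980 is 12,980/18,880 of the full £18,880, so 5,900/18,880 of the £20,000 range has been used: income = £251,800 + £20,000 × 5,900/18,880 = £258,050.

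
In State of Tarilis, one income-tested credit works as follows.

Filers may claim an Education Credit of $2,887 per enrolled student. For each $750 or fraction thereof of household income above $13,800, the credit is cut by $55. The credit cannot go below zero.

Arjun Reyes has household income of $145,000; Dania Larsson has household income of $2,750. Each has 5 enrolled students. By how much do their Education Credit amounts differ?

$9,625

Arjun ($145,000): Education Credit: base = 5 × $2,887 = $14,435. income exceeds $13,800 by $131,200, which is 175 full-or-partial $750 increments; reduction = 175 × $55 = $9,625, leaving $4,810.
Dania ($2,750): Education Credit: base = 5 × $2,887 = $14,435. $2,750 is at or below the $13,800 threshold, so the full $14,435 applies.
Difference: |$4,810 − $14,435| = $9,625.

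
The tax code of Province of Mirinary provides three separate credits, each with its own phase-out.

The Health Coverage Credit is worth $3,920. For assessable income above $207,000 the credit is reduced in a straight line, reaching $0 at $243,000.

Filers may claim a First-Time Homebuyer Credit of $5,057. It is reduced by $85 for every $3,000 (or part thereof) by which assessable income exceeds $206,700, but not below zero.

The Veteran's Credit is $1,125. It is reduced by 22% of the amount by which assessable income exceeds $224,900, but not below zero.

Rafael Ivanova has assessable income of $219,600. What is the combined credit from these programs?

Health Coverage Credit: $219,600 is $12,600 into a $36,000 phase-out range, leaving 23,400/36,000 of the credit: $3,920 × 23,400/36,000 = $2,548.
First-Time Homebuyer Credit: income exceeds $206,700 by $12,900, which is 5 full-or-partial $3,000 increments; reduction = 5 × $85 = $425, leaving $4,632.
Veteran's Credit: $219,600 is at or below the $224,900 threshold, so the full $1,125 applies.
Total: $2,548 + $4,632 + $1,125 = $8,305.

$8,305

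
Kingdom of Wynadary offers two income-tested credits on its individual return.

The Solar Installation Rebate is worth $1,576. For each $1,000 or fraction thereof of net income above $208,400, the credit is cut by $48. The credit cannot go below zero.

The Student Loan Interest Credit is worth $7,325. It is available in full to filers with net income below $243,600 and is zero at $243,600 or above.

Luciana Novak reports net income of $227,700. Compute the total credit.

$7,941

Solar Installation Rebate: income exceeds $208,400 by $19,300, which is 20 full-or-partial $1,000 increments; reduction = 20 × $48 = $960, leaving $616.
Student Loan Interest Credit: $227,700 is below the $243,600 cutoff, so the full $7,325 applies.
Total: $616 + $7,325 = $7,941.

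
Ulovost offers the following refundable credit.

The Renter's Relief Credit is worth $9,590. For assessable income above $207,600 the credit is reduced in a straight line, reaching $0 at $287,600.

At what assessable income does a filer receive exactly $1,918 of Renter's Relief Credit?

$1,918 is 1,918/9,590 of the full $9,590, so 7,672/9,590 of the $80,000 range has been used: income = $207,600 + $80,000 × 7,672/9,590 = $271,600.

$271,600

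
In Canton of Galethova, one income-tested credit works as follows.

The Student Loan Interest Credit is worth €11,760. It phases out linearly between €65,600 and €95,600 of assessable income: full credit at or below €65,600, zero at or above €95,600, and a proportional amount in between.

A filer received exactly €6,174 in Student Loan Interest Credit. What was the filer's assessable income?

€6,174 is 6,174/11,760 of the full €11,760, so 5,586/11,760 of the €30,000 range has been used: income = €65,600 + €30,000 × 5,586/11,760 = €79,850.

€79,850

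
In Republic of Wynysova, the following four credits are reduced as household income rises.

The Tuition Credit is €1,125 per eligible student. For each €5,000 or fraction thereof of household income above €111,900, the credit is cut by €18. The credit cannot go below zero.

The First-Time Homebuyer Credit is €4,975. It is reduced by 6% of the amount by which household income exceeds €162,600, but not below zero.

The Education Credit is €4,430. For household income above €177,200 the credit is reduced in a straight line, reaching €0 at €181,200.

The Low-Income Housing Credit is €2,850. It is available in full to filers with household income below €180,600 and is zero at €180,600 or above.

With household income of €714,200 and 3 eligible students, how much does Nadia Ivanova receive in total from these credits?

Tuition Credit: base = 3 × €1,125 = €3,375. income exceeds €111,900 by €602,300, which is 121 full-or-partial €5,000 increments; reduction = 121 × €18 = €2,178, leaving €1,197.
First-Time Homebuyer Credit: 6% of the €551,600 excess over €162,600 is €33,096 ≥ base, so the credit is €0.
Education Credit: €714,200 is at or above €181,200, so the credit is €0.
Low-Income Housing Credit: €714,200 meets or exceeds the €180,600 cutoff, so the credit is €0.
Total: €1,197 + €0 + €0 + €0 = €1,197.

€1,197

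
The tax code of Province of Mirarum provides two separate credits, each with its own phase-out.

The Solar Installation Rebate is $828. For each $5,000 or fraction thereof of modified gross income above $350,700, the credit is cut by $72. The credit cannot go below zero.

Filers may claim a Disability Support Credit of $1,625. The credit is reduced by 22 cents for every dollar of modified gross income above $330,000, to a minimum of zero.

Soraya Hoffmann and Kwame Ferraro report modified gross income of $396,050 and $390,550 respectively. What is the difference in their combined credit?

$144

Soraya ($396,050): Solar Installation Rebate: income exceeds $350,700 by $45,350, which is 10 full-or-partial $5,000 increments; reduction = 10 × $72 = $720, leaving $108. Disability Support Credit: 22% of the $66,050 excess over $330,000 is $14,531 ≥ base, so the credit is $0. total $108 + $0 = $108
Kwame ($390,550): Solar Installation Rebate: income exceeds $350,700 by $39,850, which is 8 full-or-partial $5,000 increments; reduction = 8 × $72 = $576, leaving $252. Disability Support Credit: 22% of the $60,550 excess over $330,000 is $13,321 ≥ base, so the credit is $0. total $252 + $0 = $252
Difference: |$108 − $252| = $144.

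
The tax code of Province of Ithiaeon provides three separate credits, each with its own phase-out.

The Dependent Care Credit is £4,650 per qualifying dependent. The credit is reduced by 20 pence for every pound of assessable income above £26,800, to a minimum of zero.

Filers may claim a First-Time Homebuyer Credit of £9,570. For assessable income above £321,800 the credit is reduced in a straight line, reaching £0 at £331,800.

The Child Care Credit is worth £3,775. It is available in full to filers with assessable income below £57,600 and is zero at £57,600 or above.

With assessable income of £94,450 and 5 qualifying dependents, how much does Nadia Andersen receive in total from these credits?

£19,290

Dependent Care Credit: base = 5 × £4,650 = £23,250. 20% of the £67,650 excess over £26,800 is £13,530; credit = £23,250 − £13,530 = £9,720.
First-Time Homebuyer Credit: £94,450 is at or below the £321,800 threshold, so the full £9,570 applies.
Child Care Credit: £94,450 meets or exceeds the £57,600 cutoff, so the credit is £0.
Total: £9,720 + £9,570 + £0 = £19,290.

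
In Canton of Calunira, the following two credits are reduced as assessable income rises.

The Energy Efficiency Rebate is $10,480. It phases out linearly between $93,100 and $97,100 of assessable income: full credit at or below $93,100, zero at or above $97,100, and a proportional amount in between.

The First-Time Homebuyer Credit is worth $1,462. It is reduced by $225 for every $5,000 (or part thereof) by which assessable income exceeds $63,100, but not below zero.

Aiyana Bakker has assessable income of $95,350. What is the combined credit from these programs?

Energy Efficiency Rebate: $95,350 is $2,250 into a $4,000 phase-out range, leaving 1,750/4,000 of the credit: $10,480 × 1,750/4,000 = $4,585.
First-Time Homebuyer Credit: income exceeds $63,100 by $32,250 → 7 increments × $225 = $1,575 ≥ base, so the credit is $0.
Total: $4,585 + $0 = $4,585.

$4,585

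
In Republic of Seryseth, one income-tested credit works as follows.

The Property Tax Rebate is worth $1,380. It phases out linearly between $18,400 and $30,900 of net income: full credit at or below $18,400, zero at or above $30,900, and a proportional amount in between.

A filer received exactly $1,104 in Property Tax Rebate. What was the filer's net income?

$1,104 is 1,104/1,380 of the full $1,380, so 276/1,380 of the $12,500 range has been used: income = $18,400 + $12,500 × 276/1,380 = $20,900.

$20,900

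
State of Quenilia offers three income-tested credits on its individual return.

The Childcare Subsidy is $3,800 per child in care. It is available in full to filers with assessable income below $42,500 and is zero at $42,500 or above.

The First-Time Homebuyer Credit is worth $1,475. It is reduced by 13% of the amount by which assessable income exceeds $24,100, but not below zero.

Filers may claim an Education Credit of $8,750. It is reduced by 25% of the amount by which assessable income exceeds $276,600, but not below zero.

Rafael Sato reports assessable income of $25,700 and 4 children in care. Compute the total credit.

$25,217

Childcare Subsidy: base = 4 × $3,800 = $15,200. $25,700 is below the $42,500 cutoff, so the full $15,200 applies.
First-Time Homebuyer Credit: 13% of the $1,600 excess over $24,100 is $208; credit = $1,475 − $208 = $1,267.
Education Credit: $25,700 is at or below the $276,600 threshold, so the full $8,750 applies.
Total: $15,200 + $1,267 + $8,750 = $25,217.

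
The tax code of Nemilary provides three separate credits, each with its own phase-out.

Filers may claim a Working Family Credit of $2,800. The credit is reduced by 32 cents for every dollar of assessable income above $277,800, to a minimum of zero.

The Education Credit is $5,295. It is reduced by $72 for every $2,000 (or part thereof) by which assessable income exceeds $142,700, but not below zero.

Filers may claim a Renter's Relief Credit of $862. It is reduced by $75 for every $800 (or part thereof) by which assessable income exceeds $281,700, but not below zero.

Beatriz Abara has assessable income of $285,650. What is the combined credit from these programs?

Working Family Credit: 32% of the $7,850 excess over $277,800 is $2,512; credit = $2,800 − $2,512 = $288.
Education Credit: income exceeds $142,700 by $142,950, which is 72 full-or-partial $2,000 increments; reduction = 72 × $72 = $5,184, leaving $111.
Renter's Relief Credit: income exceeds $281,700 by $3,950, which is 5 full-or-partial $800 increments; reduction = 5 × $75 = $375, leaving $487.
Total: $288 + $111 + $487 = $886.

$886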